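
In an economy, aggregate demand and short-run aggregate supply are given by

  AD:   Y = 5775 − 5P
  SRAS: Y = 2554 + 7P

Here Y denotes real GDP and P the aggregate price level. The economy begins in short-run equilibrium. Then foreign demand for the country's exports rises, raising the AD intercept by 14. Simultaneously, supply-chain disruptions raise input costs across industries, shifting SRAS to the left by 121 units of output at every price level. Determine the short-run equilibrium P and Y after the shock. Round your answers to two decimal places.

P = 279.67, Y = 4390.67

After both shocks: AD is Y = 5789 − 5P and SRAS is Y = 2433 + 7P.
Setting them equal: 3356 = 12P, so P = 279.67.
Substituting into AD, Y = 4390.67.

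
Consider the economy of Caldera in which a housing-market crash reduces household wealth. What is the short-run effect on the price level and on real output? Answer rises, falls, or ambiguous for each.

This is a negative demand shock: AD shifts left.
Moving along the upward-sloping SRAS curve, P falls and Y falls.

Price level: falls; output: falls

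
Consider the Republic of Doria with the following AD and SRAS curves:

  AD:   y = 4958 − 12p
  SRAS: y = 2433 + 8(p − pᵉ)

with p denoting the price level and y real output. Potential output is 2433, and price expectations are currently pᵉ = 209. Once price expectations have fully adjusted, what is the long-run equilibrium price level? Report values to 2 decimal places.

Short run: with pᵉ = 209, SRAS is y = 761 + 8p. Setting AD = SRAS gives 4197 = 20p, so p = 209.85 and y = 4958 − 12p = 2439.80.
Output 2439.80 is above potential 2433, so over time expected prices rise and SRAS shifts left until y returns to 2433.
Long run: y = 2433 on the AD curve gives 2433 = 4958 − 12p, so p = 210.42.

Long-run p = 210.42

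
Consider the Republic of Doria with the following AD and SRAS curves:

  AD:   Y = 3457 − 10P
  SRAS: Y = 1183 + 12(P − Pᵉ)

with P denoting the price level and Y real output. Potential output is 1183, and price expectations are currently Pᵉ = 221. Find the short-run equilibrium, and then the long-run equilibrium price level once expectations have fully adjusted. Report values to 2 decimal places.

Short run: P = 223.91, Y = 1217.91. Long run: P = 227.40.

Short run: with Pᵉ = 221, SRAS is Y = 12P − 1469. Setting AD = SRAS gives 4926 = 22P, so P = 223.91 and Y = 3457 − 10P = 1217.91.
Output 1217.91 is above potential 1183, so over time expected prices rise and SRAS shifts left until Y returns to 1183.
Long run: Y = 1183 on the AD curve gives 1183 = 3457 − 10P, so P = 227.40.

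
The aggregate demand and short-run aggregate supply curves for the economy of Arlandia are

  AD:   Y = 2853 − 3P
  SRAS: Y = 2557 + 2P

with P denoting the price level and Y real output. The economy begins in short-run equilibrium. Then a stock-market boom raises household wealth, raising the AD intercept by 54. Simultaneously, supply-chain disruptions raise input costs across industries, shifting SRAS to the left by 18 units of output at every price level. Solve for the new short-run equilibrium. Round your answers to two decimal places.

After both shocks: AD is Y = 2907 − 3P and SRAS is Y = 2539 + 2P.
Setting them equal: 368 = 5P, so P = 73.60.
Substituting into AD, Y = 2686.20.

P = 73.60, Y = 2686.20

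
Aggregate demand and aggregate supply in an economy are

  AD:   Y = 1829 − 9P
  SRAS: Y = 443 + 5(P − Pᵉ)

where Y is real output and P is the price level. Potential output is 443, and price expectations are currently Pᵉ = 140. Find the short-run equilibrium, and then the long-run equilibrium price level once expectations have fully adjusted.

Short run: P = 149, Y = 488. Long run: P = 154.

Short run: with Pᵉ = 140, SRAS is Y = 5P − 257. Setting AD = SRAS gives 2086 = 14P, so P = 149 and Y = 1829 − 9·149 = 488.
Output 488 is above potential 443, so over time expected prices rise and SRAS shifts left until Y returns to 443.
Long run: Y = 443 on the AD curve gives 443 = 1829 − 9P, so P = 154.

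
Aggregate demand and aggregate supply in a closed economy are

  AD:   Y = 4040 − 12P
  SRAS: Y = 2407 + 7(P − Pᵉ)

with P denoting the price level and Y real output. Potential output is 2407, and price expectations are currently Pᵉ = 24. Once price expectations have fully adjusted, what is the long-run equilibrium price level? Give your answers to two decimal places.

Long-run P = 136.08

Short run: with Pᵉ = 24, SRAS is Y = 2239 + 7P. Setting AD = SRAS gives 1801 = 19P, so P = 94.79 and Y = 4040 − 12P = 2902.53.
Output 2902.53 is above potential 2407, so over time expected prices rise and SRAS shifts left until Y returns to 2407.
Long run: Y = 2407 on the AD curve gives 2407 = 4040 − 12P, so P = 136.08.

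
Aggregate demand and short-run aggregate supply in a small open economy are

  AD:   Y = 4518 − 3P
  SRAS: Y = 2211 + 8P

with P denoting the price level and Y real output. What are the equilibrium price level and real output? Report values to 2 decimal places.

Set AD = SRAS: 4518 − 3P = 2211 + 8P, so 2307 = 11P and P = 209.73.
Substituting into AD, Y = 4518 − 3P = 3888.82.

P = 209.73, Y = 3888.82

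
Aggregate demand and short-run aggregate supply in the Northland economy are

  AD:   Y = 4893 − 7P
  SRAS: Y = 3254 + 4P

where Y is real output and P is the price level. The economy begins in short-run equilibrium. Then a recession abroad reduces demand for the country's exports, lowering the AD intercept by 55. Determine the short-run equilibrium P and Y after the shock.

P = 144, Y = 3830

This is a negative demand shock: AD shifts left.
New AD: Y = 4838 − 7P.
Set AD = SRAS: 4838 − 7P = 3254 + 4P, so 1584 = 11P and P = 144.
Y = 4838 − 7·144 = 3830.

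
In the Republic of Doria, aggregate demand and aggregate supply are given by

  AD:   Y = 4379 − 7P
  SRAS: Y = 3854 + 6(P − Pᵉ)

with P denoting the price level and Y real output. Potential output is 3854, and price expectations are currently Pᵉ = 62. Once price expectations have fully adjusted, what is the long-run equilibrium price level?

Long-run P = 75

Short run: with Pᵉ = 62, SRAS is Y = 3482 + 6P. Setting AD = SRAS gives 897 = 13P, so P = 69 and Y = 4379 − 7·69 = 3896.
Output 3896 is above potential 3854, so over time expected prices rise and SRAS shifts left until Y returns to 3854.
Long run: Y = 3854 on the AD curve gives 3854 = 4379 − 7P, so P = 75.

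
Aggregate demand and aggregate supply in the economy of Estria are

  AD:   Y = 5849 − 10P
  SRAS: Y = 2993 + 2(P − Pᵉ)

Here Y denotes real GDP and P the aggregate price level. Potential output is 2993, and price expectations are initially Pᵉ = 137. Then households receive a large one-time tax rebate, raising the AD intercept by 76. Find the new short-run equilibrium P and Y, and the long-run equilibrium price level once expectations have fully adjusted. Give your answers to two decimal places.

AD shifts right: new AD is Y = 5925 − 10P. With Pᵉ = 137, SRAS is Y = 2719 + 2P.
Short run: 5925 − 10P = 2719 + 2P gives 3206 = 12P, so P = 267.17 and Y = 5925 − 10P = 3253.33.
Y = 3253.33 is above potential 2993; expectations adjust and SRAS shifts left until Y = 2993.
Long run: on the new AD curve, 2993 = 5925 − 10P gives P = 293.20.

Short run: P = 267.17, Y = 3253.33. Long run: P = 293.20.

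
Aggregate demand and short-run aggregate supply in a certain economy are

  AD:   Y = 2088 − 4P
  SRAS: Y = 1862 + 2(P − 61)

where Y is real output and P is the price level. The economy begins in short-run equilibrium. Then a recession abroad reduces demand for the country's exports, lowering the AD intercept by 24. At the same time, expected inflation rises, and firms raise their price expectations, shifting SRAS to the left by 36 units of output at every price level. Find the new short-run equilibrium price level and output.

After both shocks: AD is Y = 2064 − 4P and SRAS is Y = 1704 + 2P.
Setting them equal: 360 = 6P, so P = 60.
Y = 2064 − 4·60 = 1824.

P = 60, Y = 1824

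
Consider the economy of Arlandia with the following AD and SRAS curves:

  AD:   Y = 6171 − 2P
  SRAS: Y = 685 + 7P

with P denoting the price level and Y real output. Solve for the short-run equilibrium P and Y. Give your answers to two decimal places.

Set AD = SRAS: 6171 − 2P = 685 + 7P, so 5486 = 9P and P = 609.56.
Substituting into AD, Y = 6171 − 2P = 4951.89.

P = 609.56, Y = 4951.89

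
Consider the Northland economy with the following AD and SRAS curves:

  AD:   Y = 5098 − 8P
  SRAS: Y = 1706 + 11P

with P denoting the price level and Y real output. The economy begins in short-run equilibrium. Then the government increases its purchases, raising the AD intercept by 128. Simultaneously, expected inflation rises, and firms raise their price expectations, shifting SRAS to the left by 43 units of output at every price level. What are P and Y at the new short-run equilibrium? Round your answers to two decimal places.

After both shocks: AD is Y = 5226 − 8P and SRAS is Y = 1663 + 11P.
Setting them equal: 3563 = 19P, so P = 187.53.
Substituting into AD, Y = 3725.79.

P = 187.53, Y = 3725.79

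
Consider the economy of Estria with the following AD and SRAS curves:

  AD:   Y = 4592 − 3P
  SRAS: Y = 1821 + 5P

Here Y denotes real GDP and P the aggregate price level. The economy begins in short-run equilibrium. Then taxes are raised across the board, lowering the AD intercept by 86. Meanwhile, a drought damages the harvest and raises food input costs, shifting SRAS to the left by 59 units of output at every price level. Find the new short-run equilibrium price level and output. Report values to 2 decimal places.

After both shocks: AD is Y = 4506 − 3P and SRAS is Y = 1762 + 5P.
Setting them equal: 2744 = 8P, so P = 343.00.
Substituting into AD, Y = 3477.00.

P = 343.00, Y = 3477.00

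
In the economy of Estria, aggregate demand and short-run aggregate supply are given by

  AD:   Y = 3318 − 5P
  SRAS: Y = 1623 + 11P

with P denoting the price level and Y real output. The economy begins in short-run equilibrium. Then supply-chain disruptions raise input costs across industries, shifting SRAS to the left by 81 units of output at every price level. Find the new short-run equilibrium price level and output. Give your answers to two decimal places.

This is a negative supply shock: SRAS shifts left.
New SRAS: Y = 1542 + 11P.
Set AD = SRAS: 3318 − 5P = 1542 + 11P, so 1776 = 16P and P = 111.00.
Substituting into AD, Y = 2763.00.

P = 111.00, Y = 2763.00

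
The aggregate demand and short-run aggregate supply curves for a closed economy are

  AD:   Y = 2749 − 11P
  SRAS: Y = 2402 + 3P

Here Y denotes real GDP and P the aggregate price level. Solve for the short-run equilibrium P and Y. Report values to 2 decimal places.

P = 24.79, Y = 2476.36

Set AD = SRAS: 2749 − 11P = 2402 + 3P, so 347 = 14P and P = 24.79.
Substituting into AD, Y = 2749 − 11P = 2476.36.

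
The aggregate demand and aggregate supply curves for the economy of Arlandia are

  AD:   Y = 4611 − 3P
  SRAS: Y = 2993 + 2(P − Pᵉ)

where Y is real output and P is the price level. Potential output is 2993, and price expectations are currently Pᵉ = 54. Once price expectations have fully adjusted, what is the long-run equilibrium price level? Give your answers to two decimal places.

Short run: with Pᵉ = 54, SRAS is Y = 2885 + 2P. Setting AD = SRAS gives 1726 = 5P, so P = 345.20 and Y = 4611 − 3P = 3575.40.
Output 3575.40 is above potential 2993, so over time expected prices rise and SRAS shifts left until Y returns to 2993.
Long run: Y = 2993 on the AD curve gives 2993 = 4611 − 3P, so P = 539.33.

Long-run P = 539.33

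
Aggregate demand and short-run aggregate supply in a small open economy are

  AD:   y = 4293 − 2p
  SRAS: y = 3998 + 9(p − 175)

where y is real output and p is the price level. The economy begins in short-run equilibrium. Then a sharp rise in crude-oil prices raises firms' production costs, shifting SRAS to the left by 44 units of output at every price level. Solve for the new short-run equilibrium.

p = 174, y = 3945

This is a negative supply shock: SRAS shifts left.
New SRAS: y = 2379 + 9p.
Set AD = SRAS: 4293 − 2p = 2379 + 9p, so 1914 = 11p and p = 174.
y = 4293 − 2·174 = 3945.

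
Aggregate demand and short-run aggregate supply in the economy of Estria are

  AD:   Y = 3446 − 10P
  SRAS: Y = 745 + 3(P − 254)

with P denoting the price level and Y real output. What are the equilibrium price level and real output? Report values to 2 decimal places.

Write SRAS as Y = 745 + 3P − 762 = 3P − 17.
Set AD = SRAS: 3446 − 10P = 3P − 17, so 3463 = 13P and P = 266.38.
Substituting into AD, Y = 3446 − 10P = 782.15.

P = 266.38, Y = 782.15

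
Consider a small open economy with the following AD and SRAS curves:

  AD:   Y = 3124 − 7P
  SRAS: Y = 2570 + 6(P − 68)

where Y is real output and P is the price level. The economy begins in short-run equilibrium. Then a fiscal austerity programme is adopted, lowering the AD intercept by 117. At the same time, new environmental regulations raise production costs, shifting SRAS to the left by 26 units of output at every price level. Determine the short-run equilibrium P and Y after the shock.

After both shocks: AD is Y = 3007 − 7P and SRAS is Y = 2136 + 6P.
Setting them equal: 871 = 13P, so P = 67.
Y = 3007 − 7·67 = 2538.

P = 67, Y = 2538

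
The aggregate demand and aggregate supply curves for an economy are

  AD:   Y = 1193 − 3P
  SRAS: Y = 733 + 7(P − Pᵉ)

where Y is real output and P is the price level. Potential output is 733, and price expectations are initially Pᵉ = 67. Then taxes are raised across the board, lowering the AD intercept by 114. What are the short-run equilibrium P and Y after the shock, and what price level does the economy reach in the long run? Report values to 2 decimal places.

Short run: P = 81.50, Y = 834.50. Long run: P = 115.33.

AD shifts left: new AD is Y = 1079 − 3P. With Pᵉ = 67, SRAS is Y = 264 + 7P.
Short run: 1079 − 3P = 264 + 7P gives 815 = 10P, so P = 81.50 and Y = 1079 − 3P = 834.50.
Y = 834.50 is above potential 733; expectations adjust and SRAS shifts left until Y = 733.
Long run: on the new AD curve, 733 = 1079 − 3P gives P = 115.33.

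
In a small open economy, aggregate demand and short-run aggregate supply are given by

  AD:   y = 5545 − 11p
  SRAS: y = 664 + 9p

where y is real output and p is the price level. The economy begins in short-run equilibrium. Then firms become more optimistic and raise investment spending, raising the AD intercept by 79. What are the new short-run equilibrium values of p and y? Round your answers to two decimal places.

This is a positive demand shock: AD shifts right.
New AD: y = 5624 − 11p.
Set AD = SRAS: 5624 − 11p = 664 + 9p, so 4960 = 20p and p = 248.00.
Substituting into AD, y = 2896.00.

p = 248.00, y = 2896.00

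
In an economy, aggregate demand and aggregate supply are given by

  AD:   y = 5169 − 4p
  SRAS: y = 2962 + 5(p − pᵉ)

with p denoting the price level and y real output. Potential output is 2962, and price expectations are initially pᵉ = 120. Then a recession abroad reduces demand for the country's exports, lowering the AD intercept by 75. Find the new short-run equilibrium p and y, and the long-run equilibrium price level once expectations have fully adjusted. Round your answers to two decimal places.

Short run: p = 303.56, y = 3879.78. Long run: p = 533.00.

AD shifts left: new AD is y = 5094 − 4p. With pᵉ = 120, SRAS is y = 2362 + 5p.
Short run: 5094 − 4p = 2362 + 5p gives 2732 = 9p, so p = 303.56 and y = 5094 − 4p = 3879.78.
y = 3879.78 is above potential 2962; expectations adjust and SRAS shifts left until y = 2962.
Long run: on the new AD curve, 2962 = 5094 − 4p gives p = 533.00.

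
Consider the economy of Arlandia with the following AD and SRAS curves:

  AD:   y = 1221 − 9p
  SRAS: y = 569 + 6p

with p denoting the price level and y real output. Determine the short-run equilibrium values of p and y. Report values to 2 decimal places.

p = 43.47, y = 829.80

Set AD = SRAS: 1221 − 9p = 569 + 6p, so 652 = 15p and p = 43.47.
Substituting into AD, y = 1221 − 9p = 829.80.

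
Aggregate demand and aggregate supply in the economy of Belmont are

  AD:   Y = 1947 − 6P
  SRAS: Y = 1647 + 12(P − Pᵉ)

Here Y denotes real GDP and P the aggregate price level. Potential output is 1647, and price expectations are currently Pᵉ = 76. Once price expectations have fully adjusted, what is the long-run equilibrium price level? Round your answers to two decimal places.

Long-run P = 50.00

Short run: with Pᵉ = 76, SRAS is Y = 735 + 12P. Setting AD = SRAS gives 1212 = 18P, so P = 67.33 and Y = 1947 − 6P = 1543.00.
Output 1543.00 is below potential 1647, so over time expected prices fall and SRAS shifts right until Y returns to 1647.
Long run: Y = 1647 on the AD curve gives 1647 = 1947 − 6P, so P = 50.00.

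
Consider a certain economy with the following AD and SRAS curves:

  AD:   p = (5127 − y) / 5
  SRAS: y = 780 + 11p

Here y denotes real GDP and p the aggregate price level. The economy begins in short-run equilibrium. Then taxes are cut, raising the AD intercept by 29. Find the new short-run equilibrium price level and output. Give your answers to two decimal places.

p = 273.50, y = 3788.50

This is a positive demand shock: AD shifts right.
New AD: y = 5156 − 5p.
Set AD = SRAS: 5156 − 5p = 780 + 11p, so 4376 = 16p and p = 273.50.
Substituting into AD, y = 3788.50.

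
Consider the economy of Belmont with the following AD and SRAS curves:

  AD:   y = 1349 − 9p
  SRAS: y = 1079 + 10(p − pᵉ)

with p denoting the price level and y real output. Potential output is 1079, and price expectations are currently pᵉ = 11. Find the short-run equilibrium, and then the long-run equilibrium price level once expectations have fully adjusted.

Short run: with pᵉ = 11, SRAS is y = 969 + 10p. Setting AD = SRAS gives 380 = 19p, so p = 20 and y = 1349 − 9·20 = 1169.
Output 1169 is above potential 1079, so over time expected prices rise and SRAS shifts left until y returns to 1079.
Long run: y = 1079 on the AD curve gives 1079 = 1349 − 9p, so p = 30.

Short run: p = 20, y = 1169. Long run: p = 30.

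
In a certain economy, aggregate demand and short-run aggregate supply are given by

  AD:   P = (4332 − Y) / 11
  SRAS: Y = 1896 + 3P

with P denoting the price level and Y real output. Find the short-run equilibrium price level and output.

Rearrange AD to Y = 4332 − 11P.
Set AD = SRAS: 4332 − 11P = 1896 + 3P, so 2436 = 14P and P = 174.
Then Y = 4332 − 11·174 = 2418.

P = 174, Y = 2418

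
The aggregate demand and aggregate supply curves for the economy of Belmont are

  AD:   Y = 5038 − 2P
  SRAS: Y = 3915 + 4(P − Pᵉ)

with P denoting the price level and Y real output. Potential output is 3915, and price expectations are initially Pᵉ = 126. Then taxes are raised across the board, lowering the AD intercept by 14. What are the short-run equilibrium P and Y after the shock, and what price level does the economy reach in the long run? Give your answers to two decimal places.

Short run: P = 268.83, Y = 4486.33. Long run: P = 554.50.

AD shifts left: new AD is Y = 5024 − 2P. With Pᵉ = 126, SRAS is Y = 3411 + 4P.
Short run: 5024 − 2P = 3411 + 4P gives 1613 = 6P, so P = 268.83 and Y = 5024 − 2P = 4486.33.
Y = 4486.33 is above potential 3915; expectations adjust and SRAS shifts left until Y = 3915.
Long run: on the new AD curve, 3915 = 5024 − 2P gives P = 554.50.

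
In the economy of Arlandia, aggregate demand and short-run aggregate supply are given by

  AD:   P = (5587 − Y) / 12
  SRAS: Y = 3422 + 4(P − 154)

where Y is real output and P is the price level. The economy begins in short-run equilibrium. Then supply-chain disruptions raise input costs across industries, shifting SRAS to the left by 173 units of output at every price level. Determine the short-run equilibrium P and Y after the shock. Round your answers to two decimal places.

This is a negative supply shock: SRAS shifts left.
New SRAS: Y = 2633 + 4P.
Set AD = SRAS: 5587 − 12P = 2633 + 4P, so 2954 = 16P and P = 184.63.
Substituting into AD, Y = 3371.50.

P = 184.63, Y = 3371.50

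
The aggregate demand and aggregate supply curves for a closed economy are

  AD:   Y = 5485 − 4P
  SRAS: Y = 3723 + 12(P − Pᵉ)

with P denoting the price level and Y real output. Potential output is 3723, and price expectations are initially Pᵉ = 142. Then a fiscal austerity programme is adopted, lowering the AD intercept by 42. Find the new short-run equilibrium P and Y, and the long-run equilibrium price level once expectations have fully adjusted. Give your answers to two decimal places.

AD shifts left: new AD is Y = 5443 − 4P. With Pᵉ = 142, SRAS is Y = 2019 + 12P.
Short run: 5443 − 4P = 2019 + 12P gives 3424 = 16P, so P = 214.00 and Y = 5443 − 4P = 4587.00.
Y = 4587.00 is above potential 3723; expectations adjust and SRAS shifts left until Y = 3723.
Long run: on the new AD curve, 3723 = 5443 − 4P gives P = 430.00.

Short run: P = 214.00, Y = 4587.00. Long run: P = 430.00.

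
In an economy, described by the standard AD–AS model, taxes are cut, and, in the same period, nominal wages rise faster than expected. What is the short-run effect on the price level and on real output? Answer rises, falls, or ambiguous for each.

Price level: rises; output: ambiguous

The first event is a positive demand shock: AD shifts right, which by itself pushes P up and Y up.
The second is an adverse supply shock: SRAS shifts left, which by itself pushes P up and Y down.
Both shocks push P up, so P rises. The two shocks push Y in opposite directions, so the effect on Y is ambiguous.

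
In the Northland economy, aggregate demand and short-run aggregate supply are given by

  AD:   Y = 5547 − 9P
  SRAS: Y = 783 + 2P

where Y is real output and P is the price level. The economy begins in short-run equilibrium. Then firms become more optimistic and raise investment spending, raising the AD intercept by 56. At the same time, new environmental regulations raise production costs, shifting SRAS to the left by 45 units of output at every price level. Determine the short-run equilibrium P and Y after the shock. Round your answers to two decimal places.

After both shocks: AD is Y = 5603 − 9P and SRAS is Y = 738 + 2P.
Setting them equal: 4865 = 11P, so P = 442.27.
Substituting into AD, Y = 1622.55.

P = 442.27, Y = 1622.55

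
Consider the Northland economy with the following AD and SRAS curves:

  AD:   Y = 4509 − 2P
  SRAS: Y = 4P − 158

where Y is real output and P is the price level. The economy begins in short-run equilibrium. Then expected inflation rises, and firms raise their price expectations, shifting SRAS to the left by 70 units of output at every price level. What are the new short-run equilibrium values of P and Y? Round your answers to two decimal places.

This is a negative supply shock: SRAS shifts left.
New SRAS: Y = 4P − 228.
Set AD = SRAS: 4509 − 2P = 4P − 228, so 4737 = 6P and P = 789.50.
Substituting into AD, Y = 2930.00.

P = 789.50, Y = 2930.00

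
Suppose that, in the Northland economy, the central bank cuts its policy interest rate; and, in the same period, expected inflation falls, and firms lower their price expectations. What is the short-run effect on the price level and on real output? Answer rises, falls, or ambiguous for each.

The first event is a positive demand shock: AD shifts right, which by itself pushes P up and Y up.
The second is a favourable supply shock: SRAS shifts right, which by itself pushes P down and Y up.
The two shocks push P in opposite directions, so the effect on P is ambiguous. Both shocks push Y up, so Y rises.

Price level: ambiguous; output: rises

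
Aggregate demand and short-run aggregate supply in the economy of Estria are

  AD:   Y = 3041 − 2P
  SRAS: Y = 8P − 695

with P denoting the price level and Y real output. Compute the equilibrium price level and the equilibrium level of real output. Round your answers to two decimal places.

P = 373.60, Y = 2293.80

Set AD = SRAS: 3041 − 2P = 8P − 695, so 3736 = 10P and P = 373.60.
Substituting into AD, Y = 3041 − 2P = 2293.80.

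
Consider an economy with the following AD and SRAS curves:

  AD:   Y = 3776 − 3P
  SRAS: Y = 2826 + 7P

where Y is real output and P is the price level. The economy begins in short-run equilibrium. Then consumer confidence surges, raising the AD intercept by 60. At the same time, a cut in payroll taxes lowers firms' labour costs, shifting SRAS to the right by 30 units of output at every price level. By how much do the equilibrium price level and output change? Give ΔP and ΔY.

After both shocks: AD is Y = 3836 − 3P and SRAS is Y = 2856 + 7P.
Setting them equal: 980 = 10P, so P = 98.
Y = 3836 − 3·98 = 3542.
Initially P = 95, Y = 3491, so ΔP = +3 and ΔY = +51.

ΔP = +3, ΔY = +51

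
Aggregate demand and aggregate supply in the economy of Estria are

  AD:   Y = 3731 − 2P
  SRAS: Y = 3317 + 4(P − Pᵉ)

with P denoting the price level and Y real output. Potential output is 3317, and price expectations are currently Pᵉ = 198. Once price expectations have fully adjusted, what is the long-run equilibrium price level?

Long-run P = 207

Short run: with Pᵉ = 198, SRAS is Y = 2525 + 4P. Setting AD = SRAS gives 1206 = 6P, so P = 201 and Y = 3731 − 2·201 = 3329.
Output 3329 is above potential 3317, so over time expected prices rise and SRAS shifts left until Y returns to 3317.
Long run: Y = 3317 on the AD curve gives 3317 = 3731 − 2P, so P = 207.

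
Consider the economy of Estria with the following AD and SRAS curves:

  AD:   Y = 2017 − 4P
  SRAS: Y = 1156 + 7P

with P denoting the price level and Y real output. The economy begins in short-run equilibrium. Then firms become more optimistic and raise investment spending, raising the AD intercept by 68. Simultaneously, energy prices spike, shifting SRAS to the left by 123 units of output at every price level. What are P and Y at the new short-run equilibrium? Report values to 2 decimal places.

P = 95.64, Y = 1702.45

After both shocks: AD is Y = 2085 − 4P and SRAS is Y = 1033 + 7P.
Setting them equal: 1052 = 11P, so P = 95.64.
Substituting into AD, Y = 1702.45.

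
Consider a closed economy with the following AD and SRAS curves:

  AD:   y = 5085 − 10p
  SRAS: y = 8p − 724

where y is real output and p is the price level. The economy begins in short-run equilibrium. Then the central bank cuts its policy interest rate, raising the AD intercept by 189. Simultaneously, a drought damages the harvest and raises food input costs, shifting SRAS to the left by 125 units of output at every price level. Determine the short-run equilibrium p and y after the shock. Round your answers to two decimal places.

After both shocks: AD is y = 5274 − 10p and SRAS is y = 8p − 849.
Setting them equal: 6123 = 18p, so p = 340.17.
Substituting into AD, y = 1872.33.

p = 340.17, y = 1872.33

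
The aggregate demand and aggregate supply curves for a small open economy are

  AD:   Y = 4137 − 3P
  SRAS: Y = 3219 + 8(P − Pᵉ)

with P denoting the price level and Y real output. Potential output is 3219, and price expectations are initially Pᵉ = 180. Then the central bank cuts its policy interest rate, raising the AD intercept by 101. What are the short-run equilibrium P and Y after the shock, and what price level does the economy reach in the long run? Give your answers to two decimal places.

Short run: P = 223.55, Y = 3567.36. Long run: P = 339.67.

AD shifts right: new AD is Y = 4238 − 3P. With Pᵉ = 180, SRAS is Y = 1779 + 8P.
Short run: 4238 − 3P = 1779 + 8P gives 2459 = 11P, so P = 223.55 and Y = 4238 − 3P = 3567.36.
Y = 3567.36 is above potential 3219; expectations adjust and SRAS shifts left until Y = 3219.
Long run: on the new AD curve, 3219 = 4238 − 3P gives P = 339.67.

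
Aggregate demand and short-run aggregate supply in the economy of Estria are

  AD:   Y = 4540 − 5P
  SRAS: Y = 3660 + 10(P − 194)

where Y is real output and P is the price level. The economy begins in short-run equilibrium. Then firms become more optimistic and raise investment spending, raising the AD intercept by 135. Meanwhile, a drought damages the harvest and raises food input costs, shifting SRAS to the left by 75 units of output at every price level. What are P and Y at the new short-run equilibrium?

P = 202, Y = 3665

After both shocks: AD is Y = 4675 − 5P and SRAS is Y = 1645 + 10P.
Setting them equal: 3030 = 15P, so P = 202.
Y = 4675 − 5·202 = 3665.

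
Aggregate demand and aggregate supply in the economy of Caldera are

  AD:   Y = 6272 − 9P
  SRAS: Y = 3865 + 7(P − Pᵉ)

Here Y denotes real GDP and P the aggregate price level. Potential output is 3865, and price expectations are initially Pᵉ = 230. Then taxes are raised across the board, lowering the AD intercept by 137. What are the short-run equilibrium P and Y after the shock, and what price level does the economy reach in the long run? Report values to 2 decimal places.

Short run: P = 242.50, Y = 3952.50. Long run: P = 252.22.

AD shifts left: new AD is Y = 6135 − 9P. With Pᵉ = 230, SRAS is Y = 2255 + 7P.
Short run: 6135 − 9P = 2255 + 7P gives 3880 = 16P, so P = 242.50 and Y = 6135 − 9P = 3952.50.
Y = 3952.50 is above potential 3865; expectations adjust and SRAS shifts left until Y = 3865.
Long run: on the new AD curve, 3865 = 6135 − 9P gives P = 252.22.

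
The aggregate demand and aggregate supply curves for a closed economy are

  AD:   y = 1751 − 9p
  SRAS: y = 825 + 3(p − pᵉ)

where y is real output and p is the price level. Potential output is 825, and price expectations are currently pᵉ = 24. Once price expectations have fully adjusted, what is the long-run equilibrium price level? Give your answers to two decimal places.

Short run: with pᵉ = 24, SRAS is y = 753 + 3p. Setting AD = SRAS gives 998 = 12p, so p = 83.17 and y = 1751 − 9p = 1002.50.
Output 1002.50 is above potential 825, so over time expected prices rise and SRAS shifts left until y returns to 825.
Long run: y = 825 on the AD curve gives 825 = 1751 − 9p, so p = 102.89.

Long-run p = 102.89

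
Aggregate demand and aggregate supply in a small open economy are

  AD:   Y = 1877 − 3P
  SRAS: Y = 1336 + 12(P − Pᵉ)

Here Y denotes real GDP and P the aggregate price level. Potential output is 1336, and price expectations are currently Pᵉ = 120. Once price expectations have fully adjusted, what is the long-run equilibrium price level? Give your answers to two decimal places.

Short run: with Pᵉ = 120, SRAS is Y = 12P − 104. Setting AD = SRAS gives 1981 = 15P, so P = 132.07 and Y = 1877 − 3P = 1480.80.
Output 1480.80 is above potential 1336, so over time expected prices rise and SRAS shifts left until Y returns to 1336.
Long run: Y = 1336 on the AD curve gives 1336 = 1877 − 3P, so P = 180.33.

Long-run P = 180.33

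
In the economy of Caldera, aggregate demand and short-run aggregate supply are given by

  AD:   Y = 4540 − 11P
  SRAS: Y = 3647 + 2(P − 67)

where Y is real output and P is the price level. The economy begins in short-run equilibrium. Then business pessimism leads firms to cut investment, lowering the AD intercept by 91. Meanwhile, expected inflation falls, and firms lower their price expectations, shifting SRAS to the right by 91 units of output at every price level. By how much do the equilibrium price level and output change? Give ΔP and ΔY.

ΔP = -14, ΔY = +63

After both shocks: AD is Y = 4449 − 11P and SRAS is Y = 3604 + 2P.
Setting them equal: 845 = 13P, so P = 65.
Y = 4449 − 11·65 = 3734.
Initially P = 79, Y = 3671, so ΔP = -14 and ΔY = +63.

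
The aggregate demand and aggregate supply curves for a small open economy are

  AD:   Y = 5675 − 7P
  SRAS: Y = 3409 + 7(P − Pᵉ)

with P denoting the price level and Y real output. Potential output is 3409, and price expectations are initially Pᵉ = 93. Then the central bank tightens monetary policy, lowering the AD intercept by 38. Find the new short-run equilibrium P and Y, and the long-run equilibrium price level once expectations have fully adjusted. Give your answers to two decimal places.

AD shifts left: new AD is Y = 5637 − 7P. With Pᵉ = 93, SRAS is Y = 2758 + 7P.
Short run: 5637 − 7P = 2758 + 7P gives 2879 = 14P, so P = 205.64 and Y = 5637 − 7P = 4197.50.
Y = 4197.50 is above potential 3409; expectations adjust and SRAS shifts left until Y = 3409.
Long run: on the new AD curve, 3409 = 5637 − 7P gives P = 318.29.

Short run: P = 205.64, Y = 4197.50. Long run: P = 318.29.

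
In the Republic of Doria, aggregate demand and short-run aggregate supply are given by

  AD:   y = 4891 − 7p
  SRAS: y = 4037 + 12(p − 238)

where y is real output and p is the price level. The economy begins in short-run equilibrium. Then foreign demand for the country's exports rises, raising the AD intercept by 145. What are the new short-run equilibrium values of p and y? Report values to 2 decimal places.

This is a positive demand shock: AD shifts right.
New AD: y = 5036 − 7p.
SRAS can be written y = 1181 + 12p.
Set AD = SRAS: 5036 − 7p = 1181 + 12p, so 3855 = 19p and p = 202.89.
Substituting into AD, y = 3615.74.

p = 202.89, y = 3615.74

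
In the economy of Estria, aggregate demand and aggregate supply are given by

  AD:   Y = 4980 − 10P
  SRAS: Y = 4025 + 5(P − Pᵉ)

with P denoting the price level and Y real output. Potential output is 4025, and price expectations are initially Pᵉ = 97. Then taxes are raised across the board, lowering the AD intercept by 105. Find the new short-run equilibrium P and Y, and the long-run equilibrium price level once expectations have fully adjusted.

AD shifts left: new AD is Y = 4875 − 10P. With Pᵉ = 97, SRAS is Y = 3540 + 5P.
Short run: 4875 − 10P = 3540 + 5P gives 1335 = 15P, so P = 89 and Y = 4875 − 10·89 = 3985.
Y = 3985 is below potential 4025; expectations adjust and SRAS shifts right until Y = 4025.
Long run: on the new AD curve, 4025 = 4875 − 10P gives P = 85.

Short run: P = 89, Y = 3985. Long run: P = 85.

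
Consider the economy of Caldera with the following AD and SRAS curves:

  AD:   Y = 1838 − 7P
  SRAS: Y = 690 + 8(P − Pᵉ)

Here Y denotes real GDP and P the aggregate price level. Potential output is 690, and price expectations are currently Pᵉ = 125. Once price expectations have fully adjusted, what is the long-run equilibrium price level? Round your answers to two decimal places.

Short run: with Pᵉ = 125, SRAS is Y = 8P − 310. Setting AD = SRAS gives 2148 = 15P, so P = 143.20 and Y = 1838 − 7P = 835.60.
Output 835.60 is above potential 690, so over time expected prices rise and SRAS shifts left until Y returns to 690.
Long run: Y = 690 on the AD curve gives 690 = 1838 − 7P, so P = 164.00.

Long-run P = 164.00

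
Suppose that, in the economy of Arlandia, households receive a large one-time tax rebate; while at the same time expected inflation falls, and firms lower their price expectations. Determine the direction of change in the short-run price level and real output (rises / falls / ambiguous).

Price level: ambiguous; output: rises

The first event is a positive demand shock: AD shifts right, which by itself pushes P up and Y up.
The second is a favourable supply shock: SRAS shifts right, which by itself pushes P down and Y up.
The two shocks push P in opposite directions, so the effect on P is ambiguous. Both shocks push Y up, so Y rises.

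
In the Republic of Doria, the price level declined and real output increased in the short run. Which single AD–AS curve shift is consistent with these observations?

P fell and Y rose. An AD shift moves P and Y in the same direction; an SRAS shift moves them in opposite directions.
Here P and Y moved in opposite directions, so the SRAS curve shifted.
Since Y rose, SRAS shifted right.

SRAS shifted right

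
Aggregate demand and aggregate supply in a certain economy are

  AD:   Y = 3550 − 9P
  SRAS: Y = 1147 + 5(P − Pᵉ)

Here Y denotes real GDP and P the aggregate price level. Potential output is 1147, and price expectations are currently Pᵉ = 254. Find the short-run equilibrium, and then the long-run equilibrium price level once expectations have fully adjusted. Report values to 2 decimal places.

Short run: with Pᵉ = 254, SRAS is Y = 5P − 123. Setting AD = SRAS gives 3673 = 14P, so P = 262.36 and Y = 3550 − 9P = 1188.79.
Output 1188.79 is above potential 1147, so over time expected prices rise and SRAS shifts left until Y returns to 1147.
Long run: Y = 1147 on the AD curve gives 1147 = 3550 − 9P, so P = 267.00.

Short run: P = 262.36, Y = 1188.79. Long run: P = 267.00.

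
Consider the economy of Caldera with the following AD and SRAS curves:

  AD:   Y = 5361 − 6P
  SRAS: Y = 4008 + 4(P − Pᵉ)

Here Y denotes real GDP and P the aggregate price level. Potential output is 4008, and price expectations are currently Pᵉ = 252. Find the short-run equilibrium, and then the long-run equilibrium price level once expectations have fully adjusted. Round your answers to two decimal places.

Short run: with Pᵉ = 252, SRAS is Y = 3000 + 4P. Setting AD = SRAS gives 2361 = 10P, so P = 236.10 and Y = 5361 − 6P = 3944.40.
Output 3944.40 is below potential 4008, so over time expected prices fall and SRAS shifts right until Y returns to 4008.
Long run: Y = 4008 on the AD curve gives 4008 = 5361 − 6P, so P = 225.50.

Short run: P = 236.10, Y = 3944.40. Long run: P = 225.50.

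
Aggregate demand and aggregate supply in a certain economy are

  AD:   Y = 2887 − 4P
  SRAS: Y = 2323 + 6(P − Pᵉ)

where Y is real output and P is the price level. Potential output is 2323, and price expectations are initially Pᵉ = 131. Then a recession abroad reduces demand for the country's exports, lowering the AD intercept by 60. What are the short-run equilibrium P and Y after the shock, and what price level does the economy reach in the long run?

Short run: P = 129, Y = 2311. Long run: P = 126.

AD shifts left: new AD is Y = 2827 − 4P. With Pᵉ = 131, SRAS is Y = 1537 + 6P.
Short run: 2827 − 4P = 1537 + 6P gives 1290 = 10P, so P = 129 and Y = 2827 − 4·129 = 2311.
Y = 2311 is below potential 2323; expectations adjust and SRAS shifts right until Y = 2323.
Long run: on the new AD curve, 2323 = 2827 − 4P gives P = 126.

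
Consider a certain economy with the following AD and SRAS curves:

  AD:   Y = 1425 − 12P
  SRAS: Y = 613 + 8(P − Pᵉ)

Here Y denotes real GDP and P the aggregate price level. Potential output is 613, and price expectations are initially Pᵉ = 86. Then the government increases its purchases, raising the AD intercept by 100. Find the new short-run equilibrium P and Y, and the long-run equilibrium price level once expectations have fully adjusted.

AD shifts right: new AD is Y = 1525 − 12P. With Pᵉ = 86, SRAS is Y = 8P − 75.
Short run: 1525 − 12P = 8P − 75 gives 1600 = 20P, so P = 80 and Y = 1525 − 12·80 = 565.
Y = 565 is below potential 613; expectations adjust and SRAS shifts right until Y = 613.
Long run: on the new AD curve, 613 = 1525 − 12P gives P = 76.

Short run: P = 80, Y = 565. Long run: P = 76.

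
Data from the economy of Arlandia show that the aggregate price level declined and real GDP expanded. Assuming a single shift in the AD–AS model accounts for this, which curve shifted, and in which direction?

P fell and Y rose. An AD shift moves P and Y in the same direction; an SRAS shift moves them in opposite directions.
Here P and Y moved in opposite directions, so the SRAS curve shifted.
Since Y rose, SRAS shifted right.

SRAS shifted right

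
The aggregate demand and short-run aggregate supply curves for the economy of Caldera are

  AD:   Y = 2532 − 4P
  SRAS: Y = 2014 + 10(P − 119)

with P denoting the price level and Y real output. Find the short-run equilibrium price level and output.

Write SRAS as Y = 2014 + 10P − 1190 = 824 + 10P.
Set AD = SRAS: 2532 − 4P = 824 + 10P, so 1708 = 14P and P = 122.
Then Y = 2532 − 4·122 = 2044.

P = 122, Y = 2044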